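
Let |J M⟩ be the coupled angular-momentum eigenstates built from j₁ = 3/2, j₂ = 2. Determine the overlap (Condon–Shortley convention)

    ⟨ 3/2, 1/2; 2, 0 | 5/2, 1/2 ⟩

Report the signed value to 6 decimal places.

j₁+j₂−J=1  J+j₁−j₂=2  J−j₁+j₂=3  j₁+j₂+J+1=7
(j₁±m₁, j₂±m₂, J±M) = (2,1,2,2,3,2)
P² = 48/35
sum k=0..1:
  [0] +1/2 = 1/2
  [1] −1/4 = -1/4
S = 1/4
C² = P²·S² = 3/35 ; C = +0.292770

+√(3/35) ≈ +0.292770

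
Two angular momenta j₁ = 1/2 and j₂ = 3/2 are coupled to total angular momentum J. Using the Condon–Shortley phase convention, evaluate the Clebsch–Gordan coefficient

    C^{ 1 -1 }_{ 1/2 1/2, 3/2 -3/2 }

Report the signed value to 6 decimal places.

+√(3/4) ≈ +0.866025

√[3·1!0!2!/4! · 1!0!0!3!0!2!] = √(3)
  +(−1)^0/∏(0,1,0,0,0,2)! = 1/2  (running 1/2)
⟨..|..⟩ = √(3)·(1/2) = +0.866025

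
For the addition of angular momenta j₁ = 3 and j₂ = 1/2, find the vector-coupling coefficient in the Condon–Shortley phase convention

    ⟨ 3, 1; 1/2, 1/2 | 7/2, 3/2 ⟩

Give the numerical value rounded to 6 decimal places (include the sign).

√[8·0!6!1!/8! · 4!2!1!0!5!2!] = √(11520/7)
  +(−1)^0/∏(0,0,2,1,4,0)! = 1/48  (running 1/48)
⟨..|..⟩ = √(11520/7)·(1/48) = +0.845154

+0.845154  (= +√(5/7))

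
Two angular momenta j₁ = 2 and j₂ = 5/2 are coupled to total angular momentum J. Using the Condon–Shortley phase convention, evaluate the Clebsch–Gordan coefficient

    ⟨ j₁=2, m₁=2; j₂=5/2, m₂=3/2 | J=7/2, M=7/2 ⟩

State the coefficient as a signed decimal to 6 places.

+0.666667

triangle: 1!×3!×4!/9! = 144/362880
(j±m)!: 4!×0!×4!×1!×7!×0! = 2903040
prefactor² = (2J+1)×Δ×N² = 9216
  k=0: +1/(0!×1!×0!×4!×3!×0!) = 1/144
Σ = 1/144  ⇒  CG² = 9216×1/144² = 4/9
CG = +√(4/9) = +0.666667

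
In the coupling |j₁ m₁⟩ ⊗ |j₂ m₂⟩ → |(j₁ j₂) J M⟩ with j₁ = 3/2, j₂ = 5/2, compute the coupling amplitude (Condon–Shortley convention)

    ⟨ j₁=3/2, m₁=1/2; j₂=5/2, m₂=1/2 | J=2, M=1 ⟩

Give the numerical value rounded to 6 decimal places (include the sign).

-0.545545

j₁+j₂−J=2  J+j₁−j₂=1  J−j₁+j₂=3  j₁+j₂+J+1=7
(j₁±m₁, j₂±m₂, J±M) = (2,1,3,2,3,1)
P² = 12/7
sum k=0..1:
  [0] +1/12 = 1/12
  [1] −1/2 = -1/2
S = -5/12
C² = P²·S² = 25/84 ; C = -0.545545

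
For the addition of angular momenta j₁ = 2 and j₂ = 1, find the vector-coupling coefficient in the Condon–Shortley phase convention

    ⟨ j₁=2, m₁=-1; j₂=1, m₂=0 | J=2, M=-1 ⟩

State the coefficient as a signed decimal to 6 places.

j₁+j₂−J=1  J+j₁−j₂=3  J−j₁+j₂=1  j₁+j₂+J+1=6
(j₁±m₁, j₂±m₂, J±M) = (1,3,1,1,1,3)
P² = 3/2
sum k=0..1:
  [0] +1/6 = 1/6
  [1] −1/2 = -1/2
S = -1/3
C² = P²·S² = 1/6 ; C = -0.408248

−√(1/6) ≈ -0.408248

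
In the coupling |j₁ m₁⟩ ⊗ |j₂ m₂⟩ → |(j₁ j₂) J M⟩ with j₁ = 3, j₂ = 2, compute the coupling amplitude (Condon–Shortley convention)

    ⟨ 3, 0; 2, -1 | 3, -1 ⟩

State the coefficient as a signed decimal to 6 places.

−√(1/30) ≈ -0.182574

triangle: 2!*4!*2!/9! = 96/362880
(j±m)!: 3!*3!*1!*3!*2!*4! = 10368
prefactor² = (2J+1)*Δ*N² = 96/5
  k=0: +1/(0!*2!*3!*1!*1!*1!) = 1/12
  k=1: −1/(1!*1!*2!*0!*2!*2!) = -1/8
Σ = -1/24  ⇒  CG² = 96/5*(-1/24)² = 1/30
CG = −√(1/30) = -0.182574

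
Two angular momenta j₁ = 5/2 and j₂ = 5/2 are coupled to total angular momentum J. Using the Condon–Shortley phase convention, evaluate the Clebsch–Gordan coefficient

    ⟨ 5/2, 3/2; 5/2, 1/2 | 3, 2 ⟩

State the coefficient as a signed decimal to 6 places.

-0.288675  (= −√(1/12))

triangle: 2!·3!·3!/9! = 72/362880
(j±m)!: 4!·1!·3!·2!·5!·1! = 34560
prefactor² = (2J+1)·Δ·N² = 48
  k=0: +1/(0!·2!·1!·3!·2!·0!) = 1/24
  k=1: −1/(1!·1!·0!·2!·3!·1!) = -1/12
Σ = -1/24  ⇒  CG² = 48·(-1/24)² = 1/12
CG = −√(1/12) = -0.288675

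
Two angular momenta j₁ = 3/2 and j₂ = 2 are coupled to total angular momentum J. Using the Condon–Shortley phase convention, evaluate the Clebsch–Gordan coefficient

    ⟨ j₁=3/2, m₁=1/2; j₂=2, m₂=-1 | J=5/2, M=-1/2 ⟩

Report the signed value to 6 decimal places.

+√(5/14) ≈ +0.597614

j₁+j₂−J=1  J+j₁−j₂=2  J−j₁+j₂=3  j₁+j₂+J+1=7
(j₁±m₁, j₂±m₂, J±M) = (2,1,1,3,2,3)
P² = 72/35
sum k=0..1:
  [0] +1/2 = 1/2
  [1] −1/12 = -1/12
S = 5/12
C² = P²·S² = 5/14 ; C = +0.597614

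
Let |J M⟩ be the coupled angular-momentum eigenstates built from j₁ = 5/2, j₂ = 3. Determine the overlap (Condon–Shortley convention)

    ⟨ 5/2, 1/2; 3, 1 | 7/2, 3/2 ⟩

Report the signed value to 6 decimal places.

triangle: 2!·3!·4!/10! = 288/3628800
(j±m)!: 3!·2!·4!·2!·5!·2! = 138240
prefactor² = (2J+1)·Δ·N² = 3072/35
  k=0: +1/(0!·2!·2!·4!·1!·0!) = 1/96
  k=1: −1/(1!·1!·1!·3!·2!·1!) = -1/12
  k=2: +1/(2!·0!·0!·2!·3!·2!) = 1/48
Σ = -5/96  ⇒  CG² = 3072/35·(-5/96)² = 5/21
CG = −√(5/21) = -0.487950

-0.487950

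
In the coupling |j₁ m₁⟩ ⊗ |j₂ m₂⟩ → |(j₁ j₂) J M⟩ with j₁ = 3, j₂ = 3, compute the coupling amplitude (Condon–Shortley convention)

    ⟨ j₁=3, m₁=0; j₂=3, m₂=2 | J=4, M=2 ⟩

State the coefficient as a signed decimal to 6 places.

+0.139573  (= +√(3/154))

triangle: 2!×4!×4!/11! = 1152/39916800
(j±m)!: 3!×3!×5!×1!×6!×2! = 6220800
prefactor² = (2J+1)×Δ×N² = 124416/77
  k=1: −1/(1!×1!×2!×4!×2!×0!) = -1/96
  k=2: +1/(2!×0!×1!×3!×3!×1!) = 1/72
Σ = 1/288  ⇒  CG² = 124416/77×1/288² = 3/154
CG = +√(3/154) = +0.139573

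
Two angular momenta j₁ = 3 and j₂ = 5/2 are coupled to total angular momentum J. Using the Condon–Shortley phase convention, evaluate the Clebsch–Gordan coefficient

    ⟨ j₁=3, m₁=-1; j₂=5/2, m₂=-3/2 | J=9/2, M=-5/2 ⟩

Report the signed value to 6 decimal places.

+0.317821

triangle: 1!·5!·4!/11! = 2880/39916800
(j±m)!: 2!·4!·1!·4!·2!·7! = 11612160
prefactor² = (2J+1)·Δ·N² = 92160/11
  k=0: +1/(0!·1!·4!·1!·1!·3!) = 1/144
  k=1: −1/(1!·0!·3!·0!·2!·4!) = -1/288
Σ = 1/288  ⇒  CG² = 92160/11·1/288² = 10/99
CG = +√(10/99) = +0.317821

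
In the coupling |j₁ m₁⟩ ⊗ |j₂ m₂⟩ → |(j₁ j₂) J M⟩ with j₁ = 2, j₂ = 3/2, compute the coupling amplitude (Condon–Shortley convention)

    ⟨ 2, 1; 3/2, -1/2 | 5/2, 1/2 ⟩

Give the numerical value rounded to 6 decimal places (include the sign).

√[6·1!3!2!/7! · 3!1!1!2!3!2!] = √(72/35)
  +(−1)^0/∏(0,1,1,1,2,1)! = 1/2  (running 1/2)
  +(−1)^1/∏(1,0,0,0,3,2)! = -1/12  (running 5/12)
⟨..|..⟩ = √(72/35)·(5/12) = +0.597614

+0.597614  (= +√(5/14))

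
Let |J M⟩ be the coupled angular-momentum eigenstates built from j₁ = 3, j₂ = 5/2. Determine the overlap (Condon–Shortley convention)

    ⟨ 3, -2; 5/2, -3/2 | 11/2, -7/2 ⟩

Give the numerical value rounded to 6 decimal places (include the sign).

+√(6/11) ≈ +0.738549

triangle: 0!·6!·5!/12! = 86400/479001600
(j±m)!: 1!·5!·1!·4!·2!·9! = 2090188800
prefactor² = (2J+1)·Δ·N² = 49766400/11
  k=0: +1/(0!·0!·5!·1!·1!·4!) = 1/2880
Σ = 1/2880  ⇒  CG² = 49766400/11·1/2880² = 6/11
CG = +√(6/11) = +0.738549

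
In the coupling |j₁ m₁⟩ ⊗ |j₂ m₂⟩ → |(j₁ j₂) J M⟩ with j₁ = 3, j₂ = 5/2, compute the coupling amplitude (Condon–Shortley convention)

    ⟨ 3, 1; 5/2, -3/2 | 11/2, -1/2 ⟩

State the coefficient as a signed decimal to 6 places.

+0.402911

√[12·0!6!5!/12! · 4!2!1!4!5!6!] = √(16588800/77)
  +(−1)^0/∏(0,0,2,1,4,4)! = 1/1152  (running 1/1152)
⟨..|..⟩ = √(16588800/77)·(1/1152) = +0.402911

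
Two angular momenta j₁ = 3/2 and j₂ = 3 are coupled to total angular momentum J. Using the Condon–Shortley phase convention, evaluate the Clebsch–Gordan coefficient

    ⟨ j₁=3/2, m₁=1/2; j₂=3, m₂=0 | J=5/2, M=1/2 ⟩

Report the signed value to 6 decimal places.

j₁+j₂−J=2  J+j₁−j₂=1  J−j₁+j₂=4  j₁+j₂+J+1=8
(j₁±m₁, j₂±m₂, J±M) = (2,1,3,3,3,2)
P² = 216/35
sum k=0..1:
  [0] +1/12 = 1/12
  [1] −1/4 = -1/4
S = -1/6
C² = P²·S² = 6/35 ; C = -0.414039

−√(6/35) ≈ -0.414039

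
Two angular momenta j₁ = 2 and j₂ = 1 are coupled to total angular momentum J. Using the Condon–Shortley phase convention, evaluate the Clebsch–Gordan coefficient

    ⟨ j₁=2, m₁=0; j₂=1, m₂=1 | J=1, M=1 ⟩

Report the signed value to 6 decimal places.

√[3·2!2!0!/5! · 2!2!2!0!2!0!] = √(8/5)
  +(−1)^2/∏(2,0,0,0,2,0)! = 1/4  (running 1/4)
⟨..|..⟩ = √(8/5)·(1/4) = +0.316228

+√(1/10) = +0.316228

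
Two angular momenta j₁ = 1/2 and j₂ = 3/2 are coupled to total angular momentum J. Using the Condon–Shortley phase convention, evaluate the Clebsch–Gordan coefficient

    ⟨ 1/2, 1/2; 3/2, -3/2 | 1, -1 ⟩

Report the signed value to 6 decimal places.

+0.866025

j₁+j₂−J=1  J+j₁−j₂=0  J−j₁+j₂=2  j₁+j₂+J+1=4
(j₁±m₁, j₂±m₂, J±M) = (1,0,0,3,0,2)
P² = 3
sum k=0..0:
  [0] +1/2 = 1/2
S = 1/2
C² = P²·S² = 3/4 ; C = +0.866025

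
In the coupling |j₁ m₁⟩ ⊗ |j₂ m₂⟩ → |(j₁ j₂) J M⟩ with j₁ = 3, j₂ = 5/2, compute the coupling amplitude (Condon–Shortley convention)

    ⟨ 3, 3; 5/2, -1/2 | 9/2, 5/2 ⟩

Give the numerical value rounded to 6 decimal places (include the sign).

√[10·1!5!4!/11! · 6!0!2!3!7!2!] = √(691200/11)
  +(−1)^0/∏(0,1,0,2,5,2)! = 1/480  (running 1/480)
⟨..|..⟩ = √(691200/11)·(1/480) = +0.522233

+0.522233  (= +√(3/11))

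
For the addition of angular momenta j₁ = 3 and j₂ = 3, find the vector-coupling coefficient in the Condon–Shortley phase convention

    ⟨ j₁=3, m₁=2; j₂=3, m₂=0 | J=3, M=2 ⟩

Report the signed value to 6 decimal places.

-0.408248  (= −√(1/6))

j₁+j₂−J=3  J+j₁−j₂=3  J−j₁+j₂=3  j₁+j₂+J+1=10
(j₁±m₁, j₂±m₂, J±M) = (5,1,3,3,5,1)
P² = 216
sum k=0..1:
  [0] +1/72 = 1/72
  [1] −1/24 = -1/24
S = -1/36
C² = P²·S² = 1/6 ; C = -0.408248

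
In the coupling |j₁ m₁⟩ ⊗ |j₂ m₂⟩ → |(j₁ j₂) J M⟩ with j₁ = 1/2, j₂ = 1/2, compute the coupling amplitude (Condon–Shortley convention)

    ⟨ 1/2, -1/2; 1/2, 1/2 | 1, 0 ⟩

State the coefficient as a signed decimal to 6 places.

+√(1/2) = +0.707107

j₁+j₂−J=0  J+j₁−j₂=1  J−j₁+j₂=1  j₁+j₂+J+1=3
(j₁±m₁, j₂±m₂, J±M) = (0,1,1,0,1,1)
P² = 1/2
sum k=0..0:
  [0] +1/1 = 1
S = 1
C² = P²·S² = 1/2 ; C = +0.707107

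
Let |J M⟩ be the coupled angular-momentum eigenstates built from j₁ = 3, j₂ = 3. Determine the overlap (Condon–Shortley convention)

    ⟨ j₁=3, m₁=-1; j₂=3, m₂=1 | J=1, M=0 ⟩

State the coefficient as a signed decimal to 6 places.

-0.188982  (= −√(1/28))

√[3·5!1!1!/8! · 2!4!4!2!1!1!] = √(144/7)
  +(−1)^3/∏(3,2,1,1,0,0)! = -1/12  (running -1/12)
  +(−1)^4/∏(4,1,0,0,1,1)! = 1/24  (running -1/24)
⟨..|..⟩ = √(144/7)·(-1/24) = -0.188982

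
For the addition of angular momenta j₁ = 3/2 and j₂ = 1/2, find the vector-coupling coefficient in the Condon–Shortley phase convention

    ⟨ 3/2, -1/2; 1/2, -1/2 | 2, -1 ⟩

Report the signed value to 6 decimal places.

triangle: 0!×3!×1!/5! = 6/120
(j±m)!: 1!×2!×0!×1!×1!×3! = 12
prefactor² = (2J+1)×Δ×N² = 3
  k=0: +1/(0!×0!×2!×0!×1!×1!) = 1/2
Σ = 1/2  ⇒  CG² = 3×1/2² = 3/4
CG = +√(3/4) = +0.866025

+0.866025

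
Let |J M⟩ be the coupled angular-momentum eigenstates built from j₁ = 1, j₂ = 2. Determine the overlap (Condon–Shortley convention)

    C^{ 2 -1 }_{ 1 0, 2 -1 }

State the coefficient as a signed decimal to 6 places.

√[5·1!1!3!/6! · 1!1!1!3!1!3!] = √(3/2)
  +(−1)^0/∏(0,1,1,1,0,2)! = 1/2  (running 1/2)
  +(−1)^1/∏(1,0,0,0,1,3)! = -1/6  (running 1/3)
⟨..|..⟩ = √(3/2)·(1/3) = +0.408248

+√(1/6) ≈ +0.408248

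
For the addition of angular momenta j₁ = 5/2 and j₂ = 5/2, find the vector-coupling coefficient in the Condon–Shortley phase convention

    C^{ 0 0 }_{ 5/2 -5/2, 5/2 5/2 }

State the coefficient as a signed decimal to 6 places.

−√(1/6) = -0.408248

j₁+j₂−J=5  J+j₁−j₂=0  J−j₁+j₂=0  j₁+j₂+J+1=6
(j₁±m₁, j₂±m₂, J±M) = (0,5,5,0,0,0)
P² = 2400
sum k=5..5:
  [5] −1/120 = -1/120
S = -1/120
C² = P²·S² = 1/6 ; C = -0.408248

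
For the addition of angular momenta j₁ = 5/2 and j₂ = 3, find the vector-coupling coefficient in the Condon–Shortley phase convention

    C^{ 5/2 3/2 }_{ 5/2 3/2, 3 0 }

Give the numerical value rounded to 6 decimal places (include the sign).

−√(7/30) ≈ -0.483046

triangle: 3!·2!·3!/9! = 72/362880
(j±m)!: 4!·1!·3!·3!·4!·1! = 20736
prefactor² = (2J+1)·Δ·N² = 864/35
  k=0: +1/(0!·3!·1!·3!·1!·0!) = 1/36
  k=1: −1/(1!·2!·0!·2!·2!·1!) = -1/8
Σ = -7/72  ⇒  CG² = 864/35·(-7/72)² = 7/30
CG = −√(7/30) = -0.483046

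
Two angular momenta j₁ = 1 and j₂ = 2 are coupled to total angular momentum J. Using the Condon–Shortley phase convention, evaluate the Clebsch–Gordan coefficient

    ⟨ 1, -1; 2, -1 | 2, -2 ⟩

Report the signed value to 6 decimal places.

−√(1/3) ≈ -0.577350

triangle: 1!×1!×3!/6! = 6/720
(j±m)!: 0!×2!×1!×3!×0!×4! = 288
prefactor² = (2J+1)×Δ×N² = 12
  k=1: −1/(1!×0!×1!×0!×0!×3!) = -1/6
Σ = -1/6  ⇒  CG² = 12×(-1/6)² = 1/3
CG = −√(1/3) = -0.577350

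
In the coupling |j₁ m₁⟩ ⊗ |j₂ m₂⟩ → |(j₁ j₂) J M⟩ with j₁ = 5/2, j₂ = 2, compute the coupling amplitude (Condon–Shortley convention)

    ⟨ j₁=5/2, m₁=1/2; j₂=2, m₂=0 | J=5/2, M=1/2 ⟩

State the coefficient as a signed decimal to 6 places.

j₁+j₂−J=2  J+j₁−j₂=3  J−j₁+j₂=2  j₁+j₂+J+1=8
(j₁±m₁, j₂±m₂, J±M) = (3,2,2,2,3,2)
P² = 72/35
sum k=0..2:
  [0] +1/8 = 1/8
  [1] −1/2 = -1/2
  [2] +1/24 = 1/24
S = -1/3
C² = P²·S² = 8/35 ; C = -0.478091

−√(8/35) = -0.478091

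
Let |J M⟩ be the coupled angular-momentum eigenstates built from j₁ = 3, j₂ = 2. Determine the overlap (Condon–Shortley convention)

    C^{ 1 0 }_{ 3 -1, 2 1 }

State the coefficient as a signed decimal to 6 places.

√[3·4!2!0!/7! · 2!4!3!1!1!1!] = √(288/35)
  +(−1)^3/∏(3,1,1,0,1,0)! = -1/6  (running -1/6)
⟨..|..⟩ = √(288/35)·(-1/6) = -0.478091

-0.478091  (= −√(8/35))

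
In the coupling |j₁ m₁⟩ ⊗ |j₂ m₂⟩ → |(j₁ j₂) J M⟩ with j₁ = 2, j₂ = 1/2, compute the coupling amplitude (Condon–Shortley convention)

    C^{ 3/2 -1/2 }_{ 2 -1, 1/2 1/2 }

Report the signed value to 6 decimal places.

−√(3/5) = -0.774597

triangle: 1!·3!·0!/5! = 6/120
(j±m)!: 1!·3!·1!·0!·1!·2! = 12
prefactor² = (2J+1)·Δ·N² = 12/5
  k=1: −1/(1!·0!·2!·0!·1!·0!) = -1/2
Σ = -1/2  ⇒  CG² = 12/5·(-1/2)² = 3/5
CG = −√(3/5) = -0.774597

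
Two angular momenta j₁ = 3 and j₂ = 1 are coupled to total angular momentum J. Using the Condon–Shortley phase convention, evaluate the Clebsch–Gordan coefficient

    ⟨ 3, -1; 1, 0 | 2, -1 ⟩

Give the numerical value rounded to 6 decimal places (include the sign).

-0.617213  (= −√(8/21))

√[5·2!4!0!/7! · 2!4!1!1!1!3!] = √(96/7)
  +(−1)^1/∏(1,1,3,0,1,0)! = -1/6  (running -1/6)
⟨..|..⟩ = √(96/7)·(-1/6) = -0.617213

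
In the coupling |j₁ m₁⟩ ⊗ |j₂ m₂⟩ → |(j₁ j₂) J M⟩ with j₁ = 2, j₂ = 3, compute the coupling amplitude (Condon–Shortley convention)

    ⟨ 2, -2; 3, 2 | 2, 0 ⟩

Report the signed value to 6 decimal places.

-0.597614

√[5·3!1!3!/8! · 0!4!5!1!2!2!] = √(360/7)
  +(−1)^3/∏(3,0,1,2,0,1)! = -1/12  (running -1/12)
⟨..|..⟩ = √(360/7)·(-1/12) = -0.597614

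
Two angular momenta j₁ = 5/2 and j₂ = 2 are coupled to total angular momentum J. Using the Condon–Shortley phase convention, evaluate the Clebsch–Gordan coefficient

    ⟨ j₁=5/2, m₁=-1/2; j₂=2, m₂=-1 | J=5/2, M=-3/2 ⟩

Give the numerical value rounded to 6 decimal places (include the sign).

triangle: 2!×3!×2!/8! = 24/40320
(j±m)!: 2!×3!×1!×3!×1!×4! = 1728
prefactor² = (2J+1)×Δ×N² = 216/35
  k=0: +1/(0!×2!×3!×1!×0!×1!) = 1/12
  k=1: −1/(1!×1!×2!×0!×1!×2!) = -1/4
Σ = -1/6  ⇒  CG² = 216/35×(-1/6)² = 6/35
CG = −√(6/35) = -0.414039

−√(6/35) ≈ -0.414039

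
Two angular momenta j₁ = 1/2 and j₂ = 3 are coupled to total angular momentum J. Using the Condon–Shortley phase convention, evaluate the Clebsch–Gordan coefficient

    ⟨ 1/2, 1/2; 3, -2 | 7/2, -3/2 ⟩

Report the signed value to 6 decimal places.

triangle: 0!*1!*6!/8! = 720/40320
(j±m)!: 1!*0!*1!*5!*2!*5! = 28800
prefactor² = (2J+1)*Δ*N² = 28800/7
  k=0: +1/(0!*0!*0!*1!*1!*5!) = 1/120
Σ = 1/120  ⇒  CG² = 28800/7*1/120² = 2/7
CG = +√(2/7) = +0.534522

+√(2/7) ≈ +0.534522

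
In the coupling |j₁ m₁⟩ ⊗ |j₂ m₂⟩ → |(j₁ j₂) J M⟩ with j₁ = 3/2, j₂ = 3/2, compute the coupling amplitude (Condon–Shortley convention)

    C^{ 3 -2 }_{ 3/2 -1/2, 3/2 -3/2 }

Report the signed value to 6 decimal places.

j₁+j₂−J=0  J+j₁−j₂=3  J−j₁+j₂=3  j₁+j₂+J+1=7
(j₁±m₁, j₂±m₂, J±M) = (1,2,0,3,1,5)
P² = 72
sum k=0..0:
  [0] +1/12 = 1/12
S = 1/12
C² = P²·S² = 1/2 ; C = +0.707107

+0.707107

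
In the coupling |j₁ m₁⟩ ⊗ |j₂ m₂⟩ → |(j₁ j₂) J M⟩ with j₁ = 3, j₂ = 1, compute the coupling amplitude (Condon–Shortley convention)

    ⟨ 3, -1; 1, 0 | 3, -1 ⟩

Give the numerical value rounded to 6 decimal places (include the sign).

−√(1/12) ≈ -0.288675

j₁+j₂−J=1  J+j₁−j₂=5  J−j₁+j₂=1  j₁+j₂+J+1=8
(j₁±m₁, j₂±m₂, J±M) = (2,4,1,1,2,4)
P² = 48
sum k=0..1:
  [0] +1/24 = 1/24
  [1] −1/12 = -1/12
S = -1/24
C² = P²·S² = 1/12 ; C = -0.288675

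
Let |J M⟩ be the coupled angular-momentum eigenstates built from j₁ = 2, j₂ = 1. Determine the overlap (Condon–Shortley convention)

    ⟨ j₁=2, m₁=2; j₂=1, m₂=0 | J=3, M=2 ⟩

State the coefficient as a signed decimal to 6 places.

+√(1/3) ≈ +0.577350

triangle: 0!*4!*2!/7! = 48/5040
(j±m)!: 4!*0!*1!*1!*5!*1! = 2880
prefactor² = (2J+1)*Δ*N² = 192
  k=0: +1/(0!*0!*0!*1!*4!*1!) = 1/24
Σ = 1/24  ⇒  CG² = 192*1/24² = 1/3
CG = +√(1/3) = +0.577350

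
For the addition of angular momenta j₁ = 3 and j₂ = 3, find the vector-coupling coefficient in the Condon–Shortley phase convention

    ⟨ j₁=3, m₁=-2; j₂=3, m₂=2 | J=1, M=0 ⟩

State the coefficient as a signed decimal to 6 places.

+√(1/7) ≈ +0.377964

√[3·5!1!1!/8! · 1!5!5!1!1!1!] = √(900/7)
  +(−1)^4/∏(4,1,1,1,0,0)! = 1/24  (running 1/24)
  +(−1)^5/∏(5,0,0,0,1,1)! = -1/120  (running 1/30)
⟨..|..⟩ = √(900/7)·(1/30) = +0.377964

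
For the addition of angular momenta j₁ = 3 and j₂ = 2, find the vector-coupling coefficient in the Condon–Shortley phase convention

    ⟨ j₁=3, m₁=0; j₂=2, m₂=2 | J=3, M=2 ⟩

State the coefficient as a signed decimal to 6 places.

+√(1/3) = +0.577350

j₁+j₂−J=2  J+j₁−j₂=4  J−j₁+j₂=2  j₁+j₂+J+1=9
(j₁±m₁, j₂±m₂, J±M) = (3,3,4,0,5,1)
P² = 192
sum k=2..2:
  [2] +1/24 = 1/24
S = 1/24
C² = P²·S² = 1/3 ; C = +0.577350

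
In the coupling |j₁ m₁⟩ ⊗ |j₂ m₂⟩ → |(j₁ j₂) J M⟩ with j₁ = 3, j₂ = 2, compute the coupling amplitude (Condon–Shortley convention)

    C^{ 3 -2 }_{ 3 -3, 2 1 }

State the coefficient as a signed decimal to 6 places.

triangle: 2!·4!·2!/9! = 96/362880
(j±m)!: 0!·6!·3!·1!·1!·5! = 518400
prefactor² = (2J+1)·Δ·N² = 960
  k=2: +1/(2!·0!·4!·1!·0!·1!) = 1/48
Σ = 1/48  ⇒  CG² = 960·1/48² = 5/12
CG = +√(5/12) = +0.645497

+√(5/12) = +0.645497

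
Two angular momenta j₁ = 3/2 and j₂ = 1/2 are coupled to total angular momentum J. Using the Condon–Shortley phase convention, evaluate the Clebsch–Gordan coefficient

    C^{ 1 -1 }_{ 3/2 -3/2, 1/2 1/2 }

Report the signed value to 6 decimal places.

j₁+j₂−J=1  J+j₁−j₂=2  J−j₁+j₂=0  j₁+j₂+J+1=4
(j₁±m₁, j₂±m₂, J±M) = (0,3,1,0,0,2)
P² = 3
sum k=1..1:
  [1] −1/2 = -1/2
S = -1/2
C² = P²·S² = 3/4 ; C = -0.866025

−√(3/4) = -0.866025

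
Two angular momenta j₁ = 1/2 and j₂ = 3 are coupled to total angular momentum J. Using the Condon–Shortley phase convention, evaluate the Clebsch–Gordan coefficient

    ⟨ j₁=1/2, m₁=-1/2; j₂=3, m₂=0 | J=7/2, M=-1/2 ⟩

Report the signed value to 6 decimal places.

+√(4/7) ≈ +0.755929

j₁+j₂−J=0  J+j₁−j₂=1  J−j₁+j₂=6  j₁+j₂+J+1=8
(j₁±m₁, j₂±m₂, J±M) = (0,1,3,3,3,4)
P² = 5184/7
sum k=0..0:
  [0] +1/36 = 1/36
S = 1/36
C² = P²·S² = 4/7 ; C = +0.755929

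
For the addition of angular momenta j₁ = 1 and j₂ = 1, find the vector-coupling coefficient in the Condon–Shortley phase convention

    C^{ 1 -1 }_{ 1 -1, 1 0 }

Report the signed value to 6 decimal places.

−√(1/2) = -0.707107

j₁+j₂−J=1  J+j₁−j₂=1  J−j₁+j₂=1  j₁+j₂+J+1=4
(j₁±m₁, j₂±m₂, J±M) = (0,2,1,1,0,2)
P² = 1/2
sum k=1..1:
  [1] −1/1 = -1
S = -1
C² = P²·S² = 1/2 ; C = -0.707107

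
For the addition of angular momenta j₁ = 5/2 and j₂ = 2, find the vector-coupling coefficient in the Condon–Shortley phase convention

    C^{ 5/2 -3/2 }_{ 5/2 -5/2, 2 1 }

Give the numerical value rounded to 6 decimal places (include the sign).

triangle: 2!*3!*2!/8! = 24/40320
(j±m)!: 0!*5!*3!*1!*1!*4! = 17280
prefactor² = (2J+1)*Δ*N² = 432/7
  k=2: +1/(2!*0!*3!*1!*0!*1!) = 1/12
Σ = 1/12  ⇒  CG² = 432/7*1/12² = 3/7
CG = +√(3/7) = +0.654654

+0.654654  (= +√(3/7))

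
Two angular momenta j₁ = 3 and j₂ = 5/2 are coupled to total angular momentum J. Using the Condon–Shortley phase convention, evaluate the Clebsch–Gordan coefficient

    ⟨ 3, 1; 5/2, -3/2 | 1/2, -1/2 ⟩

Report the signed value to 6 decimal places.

√[2·5!1!0!/7! · 4!2!1!4!0!1!] = √(384/7)
  +(−1)^1/∏(1,4,1,0,0,0)! = -1/24  (running -1/24)
⟨..|..⟩ = √(384/7)·(-1/24) = -0.308607

-0.308607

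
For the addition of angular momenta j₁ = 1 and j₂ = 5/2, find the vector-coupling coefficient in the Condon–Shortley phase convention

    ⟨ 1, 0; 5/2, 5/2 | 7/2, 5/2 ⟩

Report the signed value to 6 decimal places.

triangle: 0!·2!·5!/8! = 240/40320
(j±m)!: 1!·1!·5!·0!·6!·1! = 86400
prefactor² = (2J+1)·Δ·N² = 28800/7
  k=0: +1/(0!·0!·1!·5!·1!·0!) = 1/120
Σ = 1/120  ⇒  CG² = 28800/7·1/120² = 2/7
CG = +√(2/7) = +0.534522

+√(2/7) = +0.534522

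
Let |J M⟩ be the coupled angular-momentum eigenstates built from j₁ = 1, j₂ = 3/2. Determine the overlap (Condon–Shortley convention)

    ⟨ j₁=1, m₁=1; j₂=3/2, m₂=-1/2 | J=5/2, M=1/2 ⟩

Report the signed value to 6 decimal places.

triangle: 0!*2!*3!/6! = 12/720
(j±m)!: 2!*0!*1!*2!*3!*2! = 48
prefactor² = (2J+1)*Δ*N² = 24/5
  k=0: +1/(0!*0!*0!*1!*2!*2!) = 1/4
Σ = 1/4  ⇒  CG² = 24/5*1/4² = 3/10
CG = +√(3/10) = +0.547723

+√(3/10) ≈ +0.547723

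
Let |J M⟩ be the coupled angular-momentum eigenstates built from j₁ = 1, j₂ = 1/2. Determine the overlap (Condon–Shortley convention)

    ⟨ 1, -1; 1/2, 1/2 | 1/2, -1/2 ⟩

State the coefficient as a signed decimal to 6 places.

√[2·1!1!0!/3! · 0!2!1!0!0!1!] = √(2/3)
  +(−1)^1/∏(1,0,1,0,0,0)! = -1  (running -1)
⟨..|..⟩ = √(2/3)·(-1) = -0.816497

−√(2/3) = -0.816497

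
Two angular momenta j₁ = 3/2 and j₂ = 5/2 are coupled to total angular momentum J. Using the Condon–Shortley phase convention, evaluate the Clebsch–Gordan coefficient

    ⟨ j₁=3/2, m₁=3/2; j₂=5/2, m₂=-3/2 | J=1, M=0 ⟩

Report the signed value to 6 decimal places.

triangle: 3!*0!*2!/6! = 12/720
(j±m)!: 3!*0!*1!*4!*1!*1! = 144
prefactor² = (2J+1)*Δ*N² = 36/5
  k=0: +1/(0!*3!*0!*1!*0!*1!) = 1/6
Σ = 1/6  ⇒  CG² = 36/5*1/6² = 1/5
CG = +√(1/5) = +0.447214

+0.447214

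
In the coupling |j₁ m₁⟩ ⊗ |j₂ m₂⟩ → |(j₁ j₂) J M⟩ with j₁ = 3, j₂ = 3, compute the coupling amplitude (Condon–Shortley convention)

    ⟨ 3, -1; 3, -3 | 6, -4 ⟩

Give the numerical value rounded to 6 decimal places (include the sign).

triangle: 0!·6!·6!/13! = 518400/6227020800
(j±m)!: 2!·4!·0!·6!·2!·10! = 250822656000
prefactor² = (2J+1)·Δ·N² = 2985984000/11
  k=0: +1/(0!·0!·4!·0!·2!·6!) = 1/34560
Σ = 1/34560  ⇒  CG² = 2985984000/11·1/34560² = 5/22
CG = +√(5/22) = +0.476731

+√(5/22) ≈ +0.476731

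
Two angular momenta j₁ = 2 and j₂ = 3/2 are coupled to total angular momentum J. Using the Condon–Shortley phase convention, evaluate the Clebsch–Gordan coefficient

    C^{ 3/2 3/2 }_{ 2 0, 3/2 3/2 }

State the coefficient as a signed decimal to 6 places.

+0.447214  (= +√(1/5))

√[4·2!2!1!/6! · 2!2!3!0!3!0!] = √(16/5)
  +(−1)^2/∏(2,0,0,1,2,0)! = 1/4  (running 1/4)
⟨..|..⟩ = √(16/5)·(1/4) = +0.447214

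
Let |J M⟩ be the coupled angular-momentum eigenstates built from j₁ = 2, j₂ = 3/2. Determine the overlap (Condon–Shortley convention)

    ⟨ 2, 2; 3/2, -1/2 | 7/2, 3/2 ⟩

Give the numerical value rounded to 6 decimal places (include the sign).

+√(1/7) ≈ +0.377964

√[8·0!4!3!/8! · 4!0!1!2!5!2!] = √(2304/7)
  +(−1)^0/∏(0,0,0,1,4,2)! = 1/48  (running 1/48)
⟨..|..⟩ = √(2304/7)·(1/48) = +0.377964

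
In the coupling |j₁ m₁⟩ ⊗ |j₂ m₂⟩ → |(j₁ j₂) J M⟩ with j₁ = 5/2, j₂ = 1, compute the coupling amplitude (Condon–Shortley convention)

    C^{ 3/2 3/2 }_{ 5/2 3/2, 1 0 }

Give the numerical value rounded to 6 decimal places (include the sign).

-0.516398

triangle: 2!×3!×0!/6! = 12/720
(j±m)!: 4!×1!×1!×1!×3!×0! = 144
prefactor² = (2J+1)×Δ×N² = 48/5
  k=1: −1/(1!×1!×0!×0!×3!×0!) = -1/6
Σ = -1/6  ⇒  CG² = 48/5×(-1/6)² = 4/15
CG = −√(4/15) = -0.516398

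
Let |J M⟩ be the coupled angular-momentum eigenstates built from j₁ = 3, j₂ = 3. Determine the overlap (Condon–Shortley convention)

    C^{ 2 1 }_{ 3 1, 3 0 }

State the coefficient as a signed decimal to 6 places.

triangle: 4!·2!·2!/9! = 96/362880
(j±m)!: 4!·2!·3!·3!·3!·1! = 10368
prefactor² = (2J+1)·Δ·N² = 96/7
  k=1: −1/(1!·3!·1!·2!·1!·0!) = -1/12
  k=2: +1/(2!·2!·0!·1!·2!·1!) = 1/8
Σ = 1/24  ⇒  CG² = 96/7·1/24² = 1/42
CG = +√(1/42) = +0.154303

+0.154303  (= +√(1/42))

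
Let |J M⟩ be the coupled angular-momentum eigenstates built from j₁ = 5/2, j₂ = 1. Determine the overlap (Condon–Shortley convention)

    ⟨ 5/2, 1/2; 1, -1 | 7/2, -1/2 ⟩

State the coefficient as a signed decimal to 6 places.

+√(2/7) = +0.534522

triangle: 0!*5!*2!/8! = 240/40320
(j±m)!: 3!*2!*0!*2!*3!*4! = 3456
prefactor² = (2J+1)*Δ*N² = 1152/7
  k=0: +1/(0!*0!*2!*0!*3!*2!) = 1/24
Σ = 1/24  ⇒  CG² = 1152/7*1/24² = 2/7
CG = +√(2/7) = +0.534522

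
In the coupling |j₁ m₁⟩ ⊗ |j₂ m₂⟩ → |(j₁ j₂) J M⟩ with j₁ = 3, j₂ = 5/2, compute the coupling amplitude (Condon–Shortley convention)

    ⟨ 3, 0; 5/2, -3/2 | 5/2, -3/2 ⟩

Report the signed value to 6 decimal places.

−√(7/30) ≈ -0.483046

j₁+j₂−J=3  J+j₁−j₂=3  J−j₁+j₂=2  j₁+j₂+J+1=9
(j₁±m₁, j₂±m₂, J±M) = (3,3,1,4,1,4)
P² = 864/35
sum k=0..1:
  [0] +1/36 = 1/36
  [1] −1/8 = -1/8
S = -7/72
C² = P²·S² = 7/30 ; C = -0.483046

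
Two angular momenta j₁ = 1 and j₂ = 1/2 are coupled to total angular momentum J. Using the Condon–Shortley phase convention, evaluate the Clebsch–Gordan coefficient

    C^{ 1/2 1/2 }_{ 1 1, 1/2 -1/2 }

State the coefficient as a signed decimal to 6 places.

+√(2/3) = +0.816497

√[2·1!1!0!/3! · 2!0!0!1!1!0!] = √(2/3)
  +(−1)^0/∏(0,1,0,0,1,0)! = 1  (running 1)
⟨..|..⟩ = √(2/3)·(1) = +0.816497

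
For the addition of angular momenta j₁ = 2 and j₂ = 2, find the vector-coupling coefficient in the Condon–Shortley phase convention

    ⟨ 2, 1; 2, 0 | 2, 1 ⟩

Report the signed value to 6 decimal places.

j₁+j₂−J=2  J+j₁−j₂=2  J−j₁+j₂=2  j₁+j₂+J+1=7
(j₁±m₁, j₂±m₂, J±M) = (3,1,2,2,3,1)
P² = 8/7
sum k=0..1:
  [0] +1/4 = 1/4
  [1] −1/2 = -1/2
S = -1/4
C² = P²·S² = 1/14 ; C = -0.267261

-0.267261  (= −√(1/14))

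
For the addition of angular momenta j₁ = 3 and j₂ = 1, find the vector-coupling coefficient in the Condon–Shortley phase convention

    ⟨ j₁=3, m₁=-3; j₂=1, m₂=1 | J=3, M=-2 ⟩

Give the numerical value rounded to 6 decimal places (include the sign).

√[7·1!5!1!/8! · 0!6!2!0!1!5!] = √(3600)
  +(−1)^1/∏(1,0,5,1,0,0)! = -1/120  (running -1/120)
⟨..|..⟩ = √(3600)·(-1/120) = -0.500000

-0.500000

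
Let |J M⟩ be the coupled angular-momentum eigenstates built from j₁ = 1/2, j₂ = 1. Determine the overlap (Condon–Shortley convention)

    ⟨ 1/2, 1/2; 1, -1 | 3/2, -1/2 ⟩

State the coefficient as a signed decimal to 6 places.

+0.577350  (= +√(1/3))

√[4·0!1!2!/4! · 1!0!0!2!1!2!] = √(4/3)
  +(−1)^0/∏(0,0,0,0,1,2)! = 1/2  (running 1/2)
⟨..|..⟩ = √(4/3)·(1/2) = +0.577350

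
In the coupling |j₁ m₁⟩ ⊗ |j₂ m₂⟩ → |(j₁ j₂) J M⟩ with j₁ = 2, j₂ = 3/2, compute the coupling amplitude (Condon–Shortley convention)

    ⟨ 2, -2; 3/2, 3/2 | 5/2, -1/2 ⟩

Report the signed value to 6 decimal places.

−√(6/35) = -0.414039

triangle: 1!×3!×2!/7! = 12/5040
(j±m)!: 0!×4!×3!×0!×2!×3! = 1728
prefactor² = (2J+1)×Δ×N² = 864/35
  k=1: −1/(1!×0!×3!×2!×0!×0!) = -1/12
Σ = -1/12  ⇒  CG² = 864/35×(-1/12)² = 6/35
CG = −√(6/35) = -0.414039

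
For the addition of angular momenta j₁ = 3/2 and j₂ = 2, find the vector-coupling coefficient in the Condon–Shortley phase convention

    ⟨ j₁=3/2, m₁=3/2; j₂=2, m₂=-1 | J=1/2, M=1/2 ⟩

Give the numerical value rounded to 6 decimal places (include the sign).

+0.316228

√[2·3!0!1!/5! · 3!0!1!3!1!0!] = √(18/5)
  +(−1)^0/∏(0,3,0,1,0,0)! = 1/6  (running 1/6)
⟨..|..⟩ = √(18/5)·(1/6) = +0.316228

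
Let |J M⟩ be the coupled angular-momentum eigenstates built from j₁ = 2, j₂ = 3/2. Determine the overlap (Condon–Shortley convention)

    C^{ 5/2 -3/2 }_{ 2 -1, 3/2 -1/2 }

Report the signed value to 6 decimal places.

triangle: 1!*3!*2!/7! = 12/5040
(j±m)!: 1!*3!*1!*2!*1!*4! = 288
prefactor² = (2J+1)*Δ*N² = 144/35
  k=0: +1/(0!*1!*3!*1!*0!*1!) = 1/6
  k=1: −1/(1!*0!*2!*0!*1!*2!) = -1/4
Σ = -1/12  ⇒  CG² = 144/35*(-1/12)² = 1/35
CG = −√(1/35) = -0.169031

-0.169031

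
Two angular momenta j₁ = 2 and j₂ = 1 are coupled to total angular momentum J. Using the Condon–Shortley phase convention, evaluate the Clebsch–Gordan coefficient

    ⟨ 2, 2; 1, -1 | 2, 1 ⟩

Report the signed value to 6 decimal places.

+√(1/3) ≈ +0.577350

j₁+j₂−J=1  J+j₁−j₂=3  J−j₁+j₂=1  j₁+j₂+J+1=6
(j₁±m₁, j₂±m₂, J±M) = (4,0,0,2,3,1)
P² = 12
sum k=0..0:
  [0] +1/6 = 1/6
S = 1/6
C² = P²·S² = 1/3 ; C = +0.577350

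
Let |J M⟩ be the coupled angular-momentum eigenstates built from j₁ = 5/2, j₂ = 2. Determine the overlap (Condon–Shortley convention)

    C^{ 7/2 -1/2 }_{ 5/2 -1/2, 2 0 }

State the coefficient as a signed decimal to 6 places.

-0.195180  (= −√(4/105))

√[8·1!4!3!/9! · 2!3!2!2!3!4!] = √(768/35)
  +(−1)^0/∏(0,1,3,2,1,1)! = 1/12  (running 1/12)
  +(−1)^1/∏(1,0,2,1,2,2)! = -1/8  (running -1/24)
⟨..|..⟩ = √(768/35)·(-1/24) = -0.195180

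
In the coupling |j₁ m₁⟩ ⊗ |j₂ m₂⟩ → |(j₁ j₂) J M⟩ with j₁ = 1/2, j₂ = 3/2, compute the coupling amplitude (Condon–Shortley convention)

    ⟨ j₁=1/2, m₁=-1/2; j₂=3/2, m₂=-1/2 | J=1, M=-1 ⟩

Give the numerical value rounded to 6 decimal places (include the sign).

−√(1/4) ≈ -0.500000

j₁+j₂−J=1  J+j₁−j₂=0  J−j₁+j₂=2  j₁+j₂+J+1=4
(j₁±m₁, j₂±m₂, J±M) = (0,1,1,2,0,2)
P² = 1
sum k=1..1:
  [1] −1/2 = -1/2
S = -1/2
C² = P²·S² = 1/4 ; C = -0.500000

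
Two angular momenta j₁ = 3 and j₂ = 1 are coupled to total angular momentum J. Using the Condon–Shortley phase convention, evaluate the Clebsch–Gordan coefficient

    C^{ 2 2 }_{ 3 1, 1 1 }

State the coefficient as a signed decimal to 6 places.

√[5·2!4!0!/7! · 4!2!2!0!4!0!] = √(768/7)
  +(−1)^2/∏(2,0,0,0,4,0)! = 1/48  (running 1/48)
⟨..|..⟩ = √(768/7)·(1/48) = +0.218218

+0.218218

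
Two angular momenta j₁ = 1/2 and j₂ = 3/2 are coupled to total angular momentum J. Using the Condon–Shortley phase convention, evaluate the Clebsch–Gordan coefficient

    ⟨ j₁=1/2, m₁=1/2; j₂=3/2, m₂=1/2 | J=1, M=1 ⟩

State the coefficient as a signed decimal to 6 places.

+0.500000  (= +√(1/4))

j₁+j₂−J=1  J+j₁−j₂=0  J−j₁+j₂=2  j₁+j₂+J+1=4
(j₁±m₁, j₂±m₂, J±M) = (1,0,2,1,2,0)
P² = 1
sum k=0..0:
  [0] +1/2 = 1/2
S = 1/2
C² = P²·S² = 1/4 ; C = +0.500000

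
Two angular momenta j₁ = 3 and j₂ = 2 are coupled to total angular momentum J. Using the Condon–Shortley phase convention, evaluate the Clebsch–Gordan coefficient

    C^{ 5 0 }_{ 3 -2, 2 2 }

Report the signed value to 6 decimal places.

triangle: 0!*6!*4!/11! = 17280/39916800
(j±m)!: 1!*5!*4!*0!*5!*5! = 41472000
prefactor² = (2J+1)*Δ*N² = 1382400/7
  k=0: +1/(0!*0!*5!*4!*1!*0!) = 1/2880
Σ = 1/2880  ⇒  CG² = 1382400/7*1/2880² = 1/42
CG = +√(1/42) = +0.154303

+√(1/42) ≈ +0.154303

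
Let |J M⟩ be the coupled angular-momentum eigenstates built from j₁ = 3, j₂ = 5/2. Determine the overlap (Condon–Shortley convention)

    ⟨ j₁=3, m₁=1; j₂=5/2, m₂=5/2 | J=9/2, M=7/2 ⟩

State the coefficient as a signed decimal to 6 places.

√[10·1!5!4!/11! · 4!2!5!0!8!1!] = √(1843200/11)
  +(−1)^1/∏(1,0,1,4,4,0)! = -1/576  (running -1/576)
⟨..|..⟩ = √(1843200/11)·(-1/576) = -0.710669

−√(50/99) ≈ -0.710669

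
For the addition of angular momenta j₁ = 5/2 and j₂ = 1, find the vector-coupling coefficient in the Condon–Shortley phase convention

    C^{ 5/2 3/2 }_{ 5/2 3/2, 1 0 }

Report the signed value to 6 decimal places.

j₁+j₂−J=1  J+j₁−j₂=4  J−j₁+j₂=1  j₁+j₂+J+1=7
(j₁±m₁, j₂±m₂, J±M) = (4,1,1,1,4,1)
P² = 576/35
sum k=0..1:
  [0] +1/6 = 1/6
  [1] −1/24 = -1/24
S = 1/8
C² = P²·S² = 9/35 ; C = +0.507093

+0.507093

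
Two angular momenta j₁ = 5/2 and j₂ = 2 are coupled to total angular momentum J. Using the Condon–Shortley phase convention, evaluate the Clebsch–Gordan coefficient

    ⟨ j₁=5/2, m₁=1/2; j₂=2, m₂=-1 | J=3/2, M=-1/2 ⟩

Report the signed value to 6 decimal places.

triangle: 3!·2!·1!/7! = 12/5040
(j±m)!: 3!·2!·1!·3!·1!·2! = 144
prefactor² = (2J+1)·Δ·N² = 48/35
  k=0: +1/(0!·3!·2!·1!·0!·0!) = 1/12
  k=1: −1/(1!·2!·1!·0!·1!·1!) = -1/2
Σ = -5/12  ⇒  CG² = 48/35·(-5/12)² = 5/21
CG = −√(5/21) = -0.487950

−√(5/21) = -0.487950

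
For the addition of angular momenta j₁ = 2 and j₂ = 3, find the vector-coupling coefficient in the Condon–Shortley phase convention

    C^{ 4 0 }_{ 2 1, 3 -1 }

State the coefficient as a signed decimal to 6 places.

triangle: 1!×3!×5!/10! = 720/3628800
(j±m)!: 3!×1!×2!×4!×4!×4! = 165888
prefactor² = (2J+1)×Δ×N² = 10368/35
  k=0: +1/(0!×1!×1!×2!×2!×3!) = 1/24
  k=1: −1/(1!×0!×0!×1!×3!×4!) = -1/144
Σ = 5/144  ⇒  CG² = 10368/35×5/144² = 5/14
CG = +√(5/14) = +0.597614

+0.597614  (= +√(5/14))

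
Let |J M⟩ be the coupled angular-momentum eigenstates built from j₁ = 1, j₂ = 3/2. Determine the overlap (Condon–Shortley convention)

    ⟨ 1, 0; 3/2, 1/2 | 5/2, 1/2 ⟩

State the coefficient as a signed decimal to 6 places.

√[6·0!2!3!/6! · 1!1!2!1!3!2!] = √(12/5)
  +(−1)^0/∏(0,0,1,2,1,1)! = 1/2  (running 1/2)
⟨..|..⟩ = √(12/5)·(1/2) = +0.774597

+√(3/5) ≈ +0.774597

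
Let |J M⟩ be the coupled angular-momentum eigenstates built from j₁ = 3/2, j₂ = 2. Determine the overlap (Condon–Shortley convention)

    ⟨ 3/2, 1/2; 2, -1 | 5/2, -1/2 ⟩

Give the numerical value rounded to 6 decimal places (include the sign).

triangle: 1!*2!*3!/7! = 12/5040
(j±m)!: 2!*1!*1!*3!*2!*3! = 144
prefactor² = (2J+1)*Δ*N² = 72/35
  k=0: +1/(0!*1!*1!*1!*1!*2!) = 1/2
  k=1: −1/(1!*0!*0!*0!*2!*3!) = -1/12
Σ = 5/12  ⇒  CG² = 72/35*5/12² = 5/14
CG = +√(5/14) = +0.597614

+0.597614  (= +√(5/14))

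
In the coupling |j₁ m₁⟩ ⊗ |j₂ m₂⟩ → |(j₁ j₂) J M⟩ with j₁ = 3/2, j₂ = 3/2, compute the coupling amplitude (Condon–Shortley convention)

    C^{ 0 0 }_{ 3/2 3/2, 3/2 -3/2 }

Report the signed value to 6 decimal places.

+√(1/4) ≈ +0.500000

j₁+j₂−J=3  J+j₁−j₂=0  J−j₁+j₂=0  j₁+j₂+J+1=4
(j₁±m₁, j₂±m₂, J±M) = (3,0,0,3,0,0)
P² = 9
sum k=0..0:
  [0] +1/6 = 1/6
S = 1/6
C² = P²·S² = 1/4 ; C = +0.500000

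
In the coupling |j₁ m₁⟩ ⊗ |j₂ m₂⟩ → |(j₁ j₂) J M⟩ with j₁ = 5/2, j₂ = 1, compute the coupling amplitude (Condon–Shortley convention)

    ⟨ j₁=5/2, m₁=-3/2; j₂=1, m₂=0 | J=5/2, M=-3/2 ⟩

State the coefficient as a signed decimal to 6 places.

j₁+j₂−J=1  J+j₁−j₂=4  J−j₁+j₂=1  j₁+j₂+J+1=7
(j₁±m₁, j₂±m₂, J±M) = (1,4,1,1,1,4)
P² = 576/35
sum k=0..1:
  [0] +1/24 = 1/24
  [1] −1/6 = -1/6
S = -1/8
C² = P²·S² = 9/35 ; C = -0.507093

−√(9/35) ≈ -0.507093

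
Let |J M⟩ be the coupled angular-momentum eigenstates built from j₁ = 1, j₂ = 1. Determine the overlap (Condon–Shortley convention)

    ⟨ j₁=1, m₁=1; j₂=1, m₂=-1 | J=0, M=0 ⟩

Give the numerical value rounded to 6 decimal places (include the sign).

+0.577350

√[1·2!0!0!/3! · 2!0!0!2!0!0!] = √(4/3)
  +(−1)^0/∏(0,2,0,0,0,0)! = 1/2  (running 1/2)
⟨..|..⟩ = √(4/3)·(1/2) = +0.577350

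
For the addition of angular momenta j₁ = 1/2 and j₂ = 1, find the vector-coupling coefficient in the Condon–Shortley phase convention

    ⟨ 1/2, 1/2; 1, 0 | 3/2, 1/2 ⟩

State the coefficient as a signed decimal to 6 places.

+0.816497

triangle: 0!*1!*2!/4! = 2/24
(j±m)!: 1!*0!*1!*1!*2!*1! = 2
prefactor² = (2J+1)*Δ*N² = 2/3
  k=0: +1/(0!*0!*0!*1!*1!*1!) = 1
Σ = 1  ⇒  CG² = 2/3*1² = 2/3
CG = +√(2/3) = +0.816497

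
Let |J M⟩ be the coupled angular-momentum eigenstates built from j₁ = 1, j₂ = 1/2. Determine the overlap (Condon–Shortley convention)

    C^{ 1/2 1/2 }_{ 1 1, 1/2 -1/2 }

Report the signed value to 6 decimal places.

triangle: 1!×1!×0!/3! = 1/6
(j±m)!: 2!×0!×0!×1!×1!×0! = 2
prefactor² = (2J+1)×Δ×N² = 2/3
  k=0: +1/(0!×1!×0!×0!×1!×0!) = 1
Σ = 1  ⇒  CG² = 2/3×1² = 2/3
CG = +√(2/3) = +0.816497

+√(2/3) ≈ +0.816497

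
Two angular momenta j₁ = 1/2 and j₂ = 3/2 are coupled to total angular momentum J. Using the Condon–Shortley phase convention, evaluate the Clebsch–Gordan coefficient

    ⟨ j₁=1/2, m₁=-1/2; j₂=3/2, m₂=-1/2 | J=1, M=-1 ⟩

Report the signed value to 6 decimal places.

√[3·1!0!2!/4! · 0!1!1!2!0!2!] = √(1)
  +(−1)^1/∏(1,0,0,0,0,2)! = -1/2  (running -1/2)
⟨..|..⟩ = √(1)·(-1/2) = -0.500000

−√(1/4) ≈ -0.500000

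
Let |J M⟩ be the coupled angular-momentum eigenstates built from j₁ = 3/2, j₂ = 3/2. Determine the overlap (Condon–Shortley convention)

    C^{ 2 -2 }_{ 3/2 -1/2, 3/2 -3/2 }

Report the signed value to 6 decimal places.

+0.707107  (= +√(1/2))

√[5·1!2!2!/6! · 1!2!0!3!0!4!] = √(8)
  +(−1)^0/∏(0,1,2,0,0,2)! = 1/4  (running 1/4)
⟨..|..⟩ = √(8)·(1/4) = +0.707107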